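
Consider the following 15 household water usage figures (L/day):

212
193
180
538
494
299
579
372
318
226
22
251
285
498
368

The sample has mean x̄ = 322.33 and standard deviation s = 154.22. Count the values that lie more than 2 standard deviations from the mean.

Cutoffs: x̄ ± 2s = [13.89, 630.77].
Every value lies within the cutoffs.

0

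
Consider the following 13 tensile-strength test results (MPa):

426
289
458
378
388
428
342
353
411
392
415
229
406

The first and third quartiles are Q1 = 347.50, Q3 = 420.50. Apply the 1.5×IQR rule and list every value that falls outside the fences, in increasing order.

229

IQR = Q3 − Q1 = 420.50 − 347.50 = 73.00.
Lower fence = Q1 − 1.5·IQR = 347.50 − 109.50 = 238.00.
Upper fence = Q3 + 1.5·IQR = 420.50 + 109.50 = 530.00.
229 < 238.00 → outlier.
All remaining values lie within [238.00, 530.00].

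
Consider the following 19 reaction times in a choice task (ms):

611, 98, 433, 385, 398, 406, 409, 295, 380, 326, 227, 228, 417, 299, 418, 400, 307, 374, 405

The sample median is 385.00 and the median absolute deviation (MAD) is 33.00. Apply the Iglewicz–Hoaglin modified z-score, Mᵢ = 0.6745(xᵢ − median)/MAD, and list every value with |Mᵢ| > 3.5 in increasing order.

|Mᵢ| > 3.5 ⇔ |xᵢ − 385.00| > 3.5·33.00/0.6745 = 171.24.
So outliers lie outside [213.76, 556.24].
98: M = -5.87 → outlier.
611: M = 4.62 → outlier.

98, 611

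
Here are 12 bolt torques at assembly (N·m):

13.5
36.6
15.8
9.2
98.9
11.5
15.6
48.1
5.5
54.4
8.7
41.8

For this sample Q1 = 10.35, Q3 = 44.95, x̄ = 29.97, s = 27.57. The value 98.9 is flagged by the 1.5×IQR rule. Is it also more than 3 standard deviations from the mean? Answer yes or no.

no

z = (98.9 − 29.97) / 27.57 = 2.50.
|z| = 2.50 ≤ 3.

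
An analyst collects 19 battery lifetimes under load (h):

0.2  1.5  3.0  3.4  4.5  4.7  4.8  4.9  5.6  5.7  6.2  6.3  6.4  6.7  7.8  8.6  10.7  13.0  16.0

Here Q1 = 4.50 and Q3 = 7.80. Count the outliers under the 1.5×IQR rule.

IQR = 3.30; fences at 4.50 − 4.95 = -0.45 and 7.80 + 4.95 = 12.75.
Outside the cutoffs: 13.0, 16.0.

2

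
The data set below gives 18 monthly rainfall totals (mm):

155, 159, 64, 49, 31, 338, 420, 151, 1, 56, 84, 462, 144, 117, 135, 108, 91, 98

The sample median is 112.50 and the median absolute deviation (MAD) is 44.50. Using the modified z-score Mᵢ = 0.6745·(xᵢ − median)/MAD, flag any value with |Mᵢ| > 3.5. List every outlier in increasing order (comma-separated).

|Mᵢ| > 3.5 ⇔ |xᵢ − 112.50| > 3.5·44.50/0.6745 = 230.91.
So outliers lie outside [-118.41, 343.41].
420: M = 4.66 → outlier.
462: M = 5.30 → outlier.

420, 462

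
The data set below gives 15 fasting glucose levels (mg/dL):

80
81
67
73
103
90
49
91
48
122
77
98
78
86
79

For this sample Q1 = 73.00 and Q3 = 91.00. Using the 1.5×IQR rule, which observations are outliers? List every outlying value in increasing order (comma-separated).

IQR = Q3 − Q1 = 91.00 − 73.00 = 18.00.
Lower fence = Q1 − 1.5·IQR = 73.00 − 27.00 = 46.00.
Upper fence = Q3 + 1.5·IQR = 91.00 + 27.00 = 118.00.
122 > 118.00 → outlier.
All remaining values lie within [46.00, 118.00].

122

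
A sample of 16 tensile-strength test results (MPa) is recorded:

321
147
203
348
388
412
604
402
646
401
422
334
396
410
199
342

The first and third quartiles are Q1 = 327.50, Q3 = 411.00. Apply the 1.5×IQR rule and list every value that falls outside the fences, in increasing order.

147, 199, 604, 646

IQR = Q3 − Q1 = 411.00 − 327.50 = 83.50.
Lower fence = Q1 − 1.5·IQR = 327.50 − 125.25 = 202.25.
Upper fence = Q3 + 1.5·IQR = 411.00 + 125.25 = 536.25.
147 < 202.25 → outlier.
199 < 202.25 → outlier.
604 > 536.25 → outlier.
646 > 536.25 → outlier.
All remaining values lie within [202.25, 536.25].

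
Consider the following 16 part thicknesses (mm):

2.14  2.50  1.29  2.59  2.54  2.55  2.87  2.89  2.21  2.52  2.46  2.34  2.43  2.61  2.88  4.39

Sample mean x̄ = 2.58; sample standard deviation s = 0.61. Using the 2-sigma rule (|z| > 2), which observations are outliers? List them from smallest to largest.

1.29, 4.39

Cutoffs at x̄ ± 2s: 2.58 ± 2·0.61 = [1.36, 3.80].
1.29: z = -2.11, |z| > 2 → outlier.
4.39: z = 2.97, |z| > 2 → outlier.
Every other value lies within [1.36, 3.80].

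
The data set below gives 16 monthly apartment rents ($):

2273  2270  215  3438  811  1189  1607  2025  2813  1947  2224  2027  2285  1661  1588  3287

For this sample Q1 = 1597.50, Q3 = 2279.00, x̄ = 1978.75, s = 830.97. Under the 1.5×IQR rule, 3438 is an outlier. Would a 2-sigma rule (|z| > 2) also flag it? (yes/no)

no

z = (3438 − 1978.75) / 830.97 = 1.76.
|z| = 1.76 ≤ 2.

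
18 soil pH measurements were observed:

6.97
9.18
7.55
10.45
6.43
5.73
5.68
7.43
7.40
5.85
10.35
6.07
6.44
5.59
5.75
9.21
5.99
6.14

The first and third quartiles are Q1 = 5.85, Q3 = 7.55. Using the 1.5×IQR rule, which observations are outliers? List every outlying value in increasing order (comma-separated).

10.35, 10.45

IQR = Q3 − Q1 = 7.55 − 5.85 = 1.70.
Lower fence = Q1 − 1.5·IQR = 5.85 − 2.55 = 3.30.
Upper fence = Q3 + 1.5·IQR = 7.55 + 2.55 = 10.10.
10.35 > 10.10 → outlier.
10.45 > 10.10 → outlier.
All remaining values lie within [3.30, 10.10].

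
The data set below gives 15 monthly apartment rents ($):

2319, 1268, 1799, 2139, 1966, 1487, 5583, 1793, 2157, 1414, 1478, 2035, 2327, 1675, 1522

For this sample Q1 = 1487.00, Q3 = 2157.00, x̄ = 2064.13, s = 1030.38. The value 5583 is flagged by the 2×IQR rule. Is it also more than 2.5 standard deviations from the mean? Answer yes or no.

yes

z = (5583 − 2064.13) / 1030.38 = 3.42.
|z| = 3.42 > 2.5.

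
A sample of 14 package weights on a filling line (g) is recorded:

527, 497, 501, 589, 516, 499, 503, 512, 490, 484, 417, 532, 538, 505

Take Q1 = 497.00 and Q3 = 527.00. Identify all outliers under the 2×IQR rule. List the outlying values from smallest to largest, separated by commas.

IQR = Q3 − Q1 = 527.00 − 497.00 = 30.00.
Lower fence = Q1 − 2·IQR = 497.00 − 60.00 = 437.00.
Upper fence = Q3 + 2·IQR = 527.00 + 60.00 = 587.00.
417 < 437.00 → outlier.
589 > 587.00 → outlier.
All remaining values lie within [437.00, 587.00].

417, 589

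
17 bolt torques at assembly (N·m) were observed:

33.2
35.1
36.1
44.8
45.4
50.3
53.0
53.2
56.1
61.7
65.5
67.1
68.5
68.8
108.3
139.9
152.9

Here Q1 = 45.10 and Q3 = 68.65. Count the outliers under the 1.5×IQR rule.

3

IQR = 23.55; fences at 45.10 − 35.325 = 9.775 and 68.65 + 35.325 = 103.975.
Outside the cutoffs: 108.3, 139.9, 152.9.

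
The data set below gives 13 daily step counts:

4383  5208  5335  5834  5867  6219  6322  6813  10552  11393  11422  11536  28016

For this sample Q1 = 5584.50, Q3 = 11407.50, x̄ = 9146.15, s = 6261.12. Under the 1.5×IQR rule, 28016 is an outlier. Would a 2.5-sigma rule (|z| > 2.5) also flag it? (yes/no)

z = (28016 − 9146.15) / 6261.12 = 3.01.
|z| = 3.01 > 2.5.

yes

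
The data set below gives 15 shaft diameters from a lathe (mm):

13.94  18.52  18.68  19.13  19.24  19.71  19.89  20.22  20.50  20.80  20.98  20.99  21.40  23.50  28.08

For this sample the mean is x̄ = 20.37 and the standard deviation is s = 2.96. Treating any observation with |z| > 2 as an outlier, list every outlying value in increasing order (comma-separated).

Cutoffs at x̄ ± 2s: 20.37 ± 2·2.96 = [14.45, 26.29].
13.94: z = -2.17, |z| > 2 → outlier.
28.08: z = 2.60, |z| > 2 → outlier.
Every other value lies within [14.45, 26.29].

13.94, 28.08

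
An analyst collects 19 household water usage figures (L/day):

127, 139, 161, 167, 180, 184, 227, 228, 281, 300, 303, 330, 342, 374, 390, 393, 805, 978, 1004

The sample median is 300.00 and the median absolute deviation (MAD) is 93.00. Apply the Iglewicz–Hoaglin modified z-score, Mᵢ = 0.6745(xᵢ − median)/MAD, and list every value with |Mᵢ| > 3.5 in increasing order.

|Mᵢ| > 3.5 ⇔ |xᵢ − 300.00| > 3.5·93.00/0.6745 = 482.58.
So outliers lie outside [-182.58, 782.58].
805: M = 3.66 → outlier.
978: M = 4.92 → outlier.
1004: M = 5.11 → outlier.

805, 978, 1004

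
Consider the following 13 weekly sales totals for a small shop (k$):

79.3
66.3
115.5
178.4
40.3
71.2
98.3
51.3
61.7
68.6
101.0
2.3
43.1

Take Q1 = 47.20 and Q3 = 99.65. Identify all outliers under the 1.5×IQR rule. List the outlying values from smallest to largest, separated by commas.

178.4

IQR = Q3 − Q1 = 99.65 − 47.20 = 52.45.
Lower fence = Q1 − 1.5·IQR = 47.20 − 78.675 = -31.475.
Upper fence = Q3 + 1.5·IQR = 99.65 + 78.675 = 178.325.
178.4 > 178.325 → outlier.
All remaining values lie within [-31.475, 178.325].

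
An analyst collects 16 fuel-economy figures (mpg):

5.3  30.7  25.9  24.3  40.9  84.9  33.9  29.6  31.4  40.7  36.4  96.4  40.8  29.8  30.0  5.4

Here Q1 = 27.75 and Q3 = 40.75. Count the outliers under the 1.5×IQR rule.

IQR = 13.00; fences at 27.75 − 19.50 = 8.25 and 40.75 + 19.50 = 60.25.
Outside the cutoffs: 5.3, 5.4, 84.9, 96.4.

4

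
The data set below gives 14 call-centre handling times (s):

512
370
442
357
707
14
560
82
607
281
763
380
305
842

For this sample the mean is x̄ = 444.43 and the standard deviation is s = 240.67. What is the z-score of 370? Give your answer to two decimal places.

-0.31

z = (370 − 444.43) / 240.67 = -0.31.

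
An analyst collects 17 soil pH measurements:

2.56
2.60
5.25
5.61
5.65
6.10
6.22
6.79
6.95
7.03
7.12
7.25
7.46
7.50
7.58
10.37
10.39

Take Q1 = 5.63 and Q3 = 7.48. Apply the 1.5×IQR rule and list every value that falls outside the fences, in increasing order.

2.56, 2.60, 10.37, 10.39

IQR = Q3 − Q1 = 7.48 − 5.63 = 1.85.
Lower fence = Q1 − 1.5·IQR = 5.63 − 2.775 = 2.855.
Upper fence = Q3 + 1.5·IQR = 7.48 + 2.775 = 10.255.
2.56 < 2.855 → outlier.
2.60 < 2.855 → outlier.
10.37 > 10.255 → outlier.
10.39 > 10.255 → outlier.
All remaining values lie within [2.855, 10.255].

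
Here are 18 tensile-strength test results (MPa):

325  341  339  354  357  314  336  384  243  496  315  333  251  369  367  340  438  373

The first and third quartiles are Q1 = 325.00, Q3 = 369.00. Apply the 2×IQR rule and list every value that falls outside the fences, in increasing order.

496

IQR = Q3 − Q1 = 369.00 − 325.00 = 44.00.
Lower fence = Q1 − 2·IQR = 325.00 − 88.00 = 237.00.
Upper fence = Q3 + 2·IQR = 369.00 + 88.00 = 457.00.
496 > 457.00 → outlier.
All remaining values lie within [237.00, 457.00].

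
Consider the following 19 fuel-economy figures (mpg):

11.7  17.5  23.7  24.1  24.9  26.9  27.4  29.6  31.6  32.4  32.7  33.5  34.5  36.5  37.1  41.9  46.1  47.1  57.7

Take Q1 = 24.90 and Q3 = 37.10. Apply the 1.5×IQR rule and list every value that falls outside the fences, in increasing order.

IQR = Q3 − Q1 = 37.10 − 24.90 = 12.20.
Lower fence = Q1 − 1.5·IQR = 24.90 − 18.30 = 6.60.
Upper fence = Q3 + 1.5·IQR = 37.10 + 18.30 = 55.40.
57.7 > 55.40 → outlier.
All remaining values lie within [6.60, 55.40].

57.7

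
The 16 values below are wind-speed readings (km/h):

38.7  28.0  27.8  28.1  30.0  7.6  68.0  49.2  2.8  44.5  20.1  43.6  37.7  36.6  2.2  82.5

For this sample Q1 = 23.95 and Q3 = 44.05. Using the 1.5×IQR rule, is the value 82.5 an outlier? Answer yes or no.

IQR = Q3 − Q1 = 44.05 − 23.95 = 20.10.
Lower fence = Q1 − 1.5·IQR = 23.95 − 30.15 = -6.20.
Upper fence = Q3 + 1.5·IQR = 44.05 + 30.15 = 74.20.
82.5 lies above the upper fence.

yes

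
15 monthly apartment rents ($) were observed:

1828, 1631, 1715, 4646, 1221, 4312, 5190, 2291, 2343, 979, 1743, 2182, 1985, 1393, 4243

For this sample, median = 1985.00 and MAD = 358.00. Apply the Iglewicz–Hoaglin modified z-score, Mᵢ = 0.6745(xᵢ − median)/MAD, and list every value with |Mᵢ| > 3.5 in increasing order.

4243, 4312, 4646, 5190

|Mᵢ| > 3.5 ⇔ |xᵢ − 1985.00| > 3.5·358.00/0.6745 = 1857.67.
So outliers lie outside [127.33, 3842.67].
4243: M = 4.25 → outlier.
4312: M = 4.38 → outlier.
4646: M = 5.01 → outlier.
5190: M = 6.04 → outlier.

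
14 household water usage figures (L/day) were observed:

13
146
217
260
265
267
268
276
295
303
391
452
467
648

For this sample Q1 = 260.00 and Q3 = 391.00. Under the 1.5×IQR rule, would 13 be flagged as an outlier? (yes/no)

yes

IQR = Q3 − Q1 = 391.00 − 260.00 = 131.00.
Lower fence = Q1 − 1.5·IQR = 260.00 − 196.50 = 63.50.
Upper fence = Q3 + 1.5·IQR = 391.00 + 196.50 = 587.50.
13 lies below the lower fence.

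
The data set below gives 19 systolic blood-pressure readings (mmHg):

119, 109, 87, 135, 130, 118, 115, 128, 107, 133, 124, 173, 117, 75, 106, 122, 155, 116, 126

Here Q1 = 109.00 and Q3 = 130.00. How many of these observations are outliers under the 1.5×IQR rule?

2

IQR = 21.00; fences at 109.00 − 31.50 = 77.50 and 130.00 + 31.50 = 161.50.
Outside the cutoffs: 75, 173.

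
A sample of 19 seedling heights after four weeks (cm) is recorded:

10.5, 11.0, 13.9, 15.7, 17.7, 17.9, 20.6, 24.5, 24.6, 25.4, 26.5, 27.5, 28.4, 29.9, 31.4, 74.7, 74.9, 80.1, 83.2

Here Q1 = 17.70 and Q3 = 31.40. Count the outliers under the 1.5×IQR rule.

IQR = 13.70; fences at 17.70 − 20.55 = -2.85 and 31.40 + 20.55 = 51.95.
Outside the cutoffs: 74.7, 74.9, 80.1, 83.2.

4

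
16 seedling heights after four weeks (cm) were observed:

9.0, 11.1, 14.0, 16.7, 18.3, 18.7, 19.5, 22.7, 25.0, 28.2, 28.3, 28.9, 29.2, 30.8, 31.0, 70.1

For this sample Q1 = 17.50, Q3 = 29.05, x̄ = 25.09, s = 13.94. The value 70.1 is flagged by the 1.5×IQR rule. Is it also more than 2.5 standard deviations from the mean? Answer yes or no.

z = (70.1 − 25.09) / 13.94 = 3.23.
|z| = 3.23 > 2.5.

yes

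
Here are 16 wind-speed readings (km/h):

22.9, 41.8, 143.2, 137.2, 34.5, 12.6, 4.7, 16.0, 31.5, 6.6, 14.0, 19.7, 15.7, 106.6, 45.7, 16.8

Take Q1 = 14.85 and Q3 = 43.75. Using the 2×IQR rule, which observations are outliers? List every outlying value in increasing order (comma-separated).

IQR = Q3 − Q1 = 43.75 − 14.85 = 28.90.
Lower fence = Q1 − 2·IQR = 14.85 − 57.80 = -42.95.
Upper fence = Q3 + 2·IQR = 43.75 + 57.80 = 101.55.
106.6 > 101.55 → outlier.
137.2 > 101.55 → outlier.
143.2 > 101.55 → outlier.
All remaining values lie within [-42.95, 101.55].

106.6, 137.2, 143.2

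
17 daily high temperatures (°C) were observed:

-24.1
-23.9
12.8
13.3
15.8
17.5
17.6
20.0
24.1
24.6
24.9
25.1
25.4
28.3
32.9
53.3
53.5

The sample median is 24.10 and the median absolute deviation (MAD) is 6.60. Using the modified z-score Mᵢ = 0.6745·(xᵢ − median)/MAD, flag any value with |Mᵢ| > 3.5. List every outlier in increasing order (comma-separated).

|Mᵢ| > 3.5 ⇔ |xᵢ − 24.10| > 3.5·6.60/0.6745 = 34.25.
So outliers lie outside [-10.15, 58.35].
-24.1: M = -4.93 → outlier.
-23.9: M = -4.91 → outlier.

-24.1, -23.9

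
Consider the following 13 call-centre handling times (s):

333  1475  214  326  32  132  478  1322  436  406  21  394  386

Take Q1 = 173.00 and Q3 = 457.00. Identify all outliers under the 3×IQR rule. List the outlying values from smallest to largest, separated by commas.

1322, 1475

IQR = Q3 − Q1 = 457.00 − 173.00 = 284.00.
Lower fence = Q1 − 3·IQR = 173.00 − 852.00 = -679.00.
Upper fence = Q3 + 3·IQR = 457.00 + 852.00 = 1309.00.
1322 > 1309.00 → outlier.
1475 > 1309.00 → outlier.
All remaining values lie within [-679.00, 1309.00].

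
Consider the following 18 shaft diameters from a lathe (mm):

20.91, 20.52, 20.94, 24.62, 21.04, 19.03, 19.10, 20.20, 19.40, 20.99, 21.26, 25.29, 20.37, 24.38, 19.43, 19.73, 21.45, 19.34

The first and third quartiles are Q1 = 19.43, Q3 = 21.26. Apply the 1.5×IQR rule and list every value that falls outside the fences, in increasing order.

IQR = Q3 − Q1 = 21.26 − 19.43 = 1.83.
Lower fence = Q1 − 1.5·IQR = 19.43 − 2.745 = 16.685.
Upper fence = Q3 + 1.5·IQR = 21.26 + 2.745 = 24.005.
24.38 > 24.005 → outlier.
24.62 > 24.005 → outlier.
25.29 > 24.005 → outlier.
All remaining values lie within [16.685, 24.005].

24.38, 24.62, 25.29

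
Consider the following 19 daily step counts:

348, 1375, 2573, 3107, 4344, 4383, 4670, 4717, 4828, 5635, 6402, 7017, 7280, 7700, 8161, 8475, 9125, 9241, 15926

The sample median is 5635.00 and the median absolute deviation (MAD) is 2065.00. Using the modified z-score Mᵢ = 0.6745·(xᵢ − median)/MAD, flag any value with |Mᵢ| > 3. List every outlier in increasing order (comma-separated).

|Mᵢ| > 3 ⇔ |xᵢ − 5635.00| > 3·2065.00/0.6745 = 9184.58.
So outliers lie outside [-3549.58, 14819.58].
15926: M = 3.36 → outlier.

15926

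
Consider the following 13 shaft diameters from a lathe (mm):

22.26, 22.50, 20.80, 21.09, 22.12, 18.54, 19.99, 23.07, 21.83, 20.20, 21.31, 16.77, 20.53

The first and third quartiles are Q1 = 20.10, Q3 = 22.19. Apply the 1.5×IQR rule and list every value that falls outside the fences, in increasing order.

16.77

IQR = Q3 − Q1 = 22.19 − 20.10 = 2.09.
Lower fence = Q1 − 1.5·IQR = 20.10 − 3.135 = 16.965.
Upper fence = Q3 + 1.5·IQR = 22.19 + 3.135 = 25.325.
16.77 < 16.965 → outlier.
All remaining values lie within [16.965, 25.325].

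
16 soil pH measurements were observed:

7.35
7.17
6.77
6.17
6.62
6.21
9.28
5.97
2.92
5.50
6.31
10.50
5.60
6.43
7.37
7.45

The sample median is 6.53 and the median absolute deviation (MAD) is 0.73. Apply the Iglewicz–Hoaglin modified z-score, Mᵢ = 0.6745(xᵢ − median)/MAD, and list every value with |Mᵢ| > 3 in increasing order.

2.92, 10.50

|Mᵢ| > 3 ⇔ |xᵢ − 6.53| > 3·0.73/0.6745 = 3.25.
So outliers lie outside [3.28, 9.78].
2.92: M = -3.34 → outlier.
10.50: M = 3.67 → outlier.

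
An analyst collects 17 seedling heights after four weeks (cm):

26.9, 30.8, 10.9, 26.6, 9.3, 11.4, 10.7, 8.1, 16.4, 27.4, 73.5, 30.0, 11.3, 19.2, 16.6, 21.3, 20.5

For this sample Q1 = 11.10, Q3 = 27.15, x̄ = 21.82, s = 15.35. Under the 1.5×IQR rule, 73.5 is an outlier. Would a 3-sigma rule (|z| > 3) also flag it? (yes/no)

z = (73.5 − 21.82) / 15.35 = 3.37.
|z| = 3.37 > 3.

yes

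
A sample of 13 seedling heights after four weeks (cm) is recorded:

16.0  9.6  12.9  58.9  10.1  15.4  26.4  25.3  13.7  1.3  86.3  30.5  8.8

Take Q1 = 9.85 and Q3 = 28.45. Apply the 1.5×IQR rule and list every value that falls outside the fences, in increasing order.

IQR = Q3 − Q1 = 28.45 − 9.85 = 18.60.
Lower fence = Q1 − 1.5·IQR = 9.85 − 27.90 = -18.05.
Upper fence = Q3 + 1.5·IQR = 28.45 + 27.90 = 56.35.
58.9 > 56.35 → outlier.
86.3 > 56.35 → outlier.
All remaining values lie within [-18.05, 56.35].

58.9, 86.3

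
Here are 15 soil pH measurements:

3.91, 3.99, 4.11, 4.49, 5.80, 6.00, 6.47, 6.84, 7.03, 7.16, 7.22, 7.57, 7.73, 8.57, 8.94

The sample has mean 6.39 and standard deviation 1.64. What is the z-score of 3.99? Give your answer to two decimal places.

z = (3.99 − 6.39) / 1.64 = -1.46.

-1.46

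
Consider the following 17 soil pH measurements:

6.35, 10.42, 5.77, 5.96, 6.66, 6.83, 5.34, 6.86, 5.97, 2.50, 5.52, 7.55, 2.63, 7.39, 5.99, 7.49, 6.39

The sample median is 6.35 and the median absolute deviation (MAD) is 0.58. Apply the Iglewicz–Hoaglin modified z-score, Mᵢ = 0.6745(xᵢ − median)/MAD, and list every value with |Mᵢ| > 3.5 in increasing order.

|Mᵢ| > 3.5 ⇔ |xᵢ − 6.35| > 3.5·0.58/0.6745 = 3.01.
So outliers lie outside [3.34, 9.36].
2.50: M = -4.48 → outlier.
2.63: M = -4.33 → outlier.
10.42: M = 4.73 → outlier.

2.50, 2.63, 10.42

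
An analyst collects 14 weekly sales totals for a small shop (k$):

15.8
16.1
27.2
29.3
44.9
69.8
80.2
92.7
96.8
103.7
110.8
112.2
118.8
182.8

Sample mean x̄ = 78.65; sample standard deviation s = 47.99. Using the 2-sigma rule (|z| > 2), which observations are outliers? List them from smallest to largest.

182.8

Cutoffs at x̄ ± 2s: 78.65 ± 2·47.99 = [-17.33, 174.63].
182.8: z = 2.17, |z| > 2 → outlier.
Every other value lies within [-17.33, 174.63].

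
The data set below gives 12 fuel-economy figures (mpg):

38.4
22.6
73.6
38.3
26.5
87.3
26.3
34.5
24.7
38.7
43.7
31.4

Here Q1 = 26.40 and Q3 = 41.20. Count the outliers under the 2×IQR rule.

2

IQR = 14.80; fences at 26.40 − 29.60 = -3.20 and 41.20 + 29.60 = 70.80.
Outside the cutoffs: 73.6, 87.3.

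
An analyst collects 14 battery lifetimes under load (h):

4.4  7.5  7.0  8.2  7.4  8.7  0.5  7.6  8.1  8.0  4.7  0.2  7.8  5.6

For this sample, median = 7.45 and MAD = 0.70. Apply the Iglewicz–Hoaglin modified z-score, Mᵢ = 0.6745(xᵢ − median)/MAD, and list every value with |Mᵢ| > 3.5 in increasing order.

0.2, 0.5

|Mᵢ| > 3.5 ⇔ |xᵢ − 7.45| > 3.5·0.70/0.6745 = 3.63.
So outliers lie outside [3.82, 11.08].
0.2: M = -6.99 → outlier.
0.5: M = -6.70 → outlier.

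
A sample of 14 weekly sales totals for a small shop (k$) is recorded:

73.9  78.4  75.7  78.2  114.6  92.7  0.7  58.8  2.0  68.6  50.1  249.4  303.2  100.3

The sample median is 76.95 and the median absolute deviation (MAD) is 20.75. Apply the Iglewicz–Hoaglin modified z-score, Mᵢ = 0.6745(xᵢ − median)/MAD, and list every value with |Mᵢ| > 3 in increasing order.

|Mᵢ| > 3 ⇔ |xᵢ − 76.95| > 3·20.75/0.6745 = 92.29.
So outliers lie outside [-15.34, 169.24].
249.4: M = 5.61 → outlier.
303.2: M = 7.35 → outlier.

249.4, 303.2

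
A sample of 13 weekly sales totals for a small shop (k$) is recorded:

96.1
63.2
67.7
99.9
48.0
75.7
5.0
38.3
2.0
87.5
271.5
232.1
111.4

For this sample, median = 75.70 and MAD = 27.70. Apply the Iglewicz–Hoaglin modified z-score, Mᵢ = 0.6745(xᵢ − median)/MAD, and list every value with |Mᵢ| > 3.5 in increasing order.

|Mᵢ| > 3.5 ⇔ |xᵢ − 75.70| > 3.5·27.70/0.6745 = 143.74.
So outliers lie outside [-68.04, 219.44].
232.1: M = 3.81 → outlier.
271.5: M = 4.77 → outlier.

232.1, 271.5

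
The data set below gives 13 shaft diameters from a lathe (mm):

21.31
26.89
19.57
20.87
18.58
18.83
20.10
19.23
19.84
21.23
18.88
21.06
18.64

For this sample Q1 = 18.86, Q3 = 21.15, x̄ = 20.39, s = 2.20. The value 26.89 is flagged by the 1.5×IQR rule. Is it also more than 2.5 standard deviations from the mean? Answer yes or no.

z = (26.89 − 20.39) / 2.20 = 2.95.
|z| = 2.95 > 2.5.

yes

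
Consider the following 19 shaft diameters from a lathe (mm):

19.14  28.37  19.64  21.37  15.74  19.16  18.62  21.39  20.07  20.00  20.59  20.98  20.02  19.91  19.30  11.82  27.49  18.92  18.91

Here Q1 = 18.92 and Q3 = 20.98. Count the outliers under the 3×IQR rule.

3

IQR = 2.06; fences at 18.92 − 6.18 = 12.74 and 20.98 + 6.18 = 27.16.
Outside the cutoffs: 11.82, 27.49, 28.37.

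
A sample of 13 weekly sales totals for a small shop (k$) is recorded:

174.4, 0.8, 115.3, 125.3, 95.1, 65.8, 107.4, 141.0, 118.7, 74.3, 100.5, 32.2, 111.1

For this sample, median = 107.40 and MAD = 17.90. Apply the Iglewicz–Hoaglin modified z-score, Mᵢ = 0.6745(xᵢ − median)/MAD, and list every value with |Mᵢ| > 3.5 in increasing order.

0.8

|Mᵢ| > 3.5 ⇔ |xᵢ − 107.40| > 3.5·17.90/0.6745 = 92.88.
So outliers lie outside [14.52, 200.28].
0.8: M = -4.02 → outlier.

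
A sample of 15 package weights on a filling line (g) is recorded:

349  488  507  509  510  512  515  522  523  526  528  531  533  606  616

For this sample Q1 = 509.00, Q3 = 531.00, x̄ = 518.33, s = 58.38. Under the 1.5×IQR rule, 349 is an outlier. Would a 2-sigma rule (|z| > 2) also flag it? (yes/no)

z = (349 − 518.33) / 58.38 = -2.90.
|z| = 2.90 > 2.

yes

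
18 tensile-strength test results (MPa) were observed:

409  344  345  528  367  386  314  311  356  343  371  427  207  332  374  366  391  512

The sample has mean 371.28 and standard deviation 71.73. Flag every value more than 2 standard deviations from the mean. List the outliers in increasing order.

207, 528

Cutoffs at x̄ ± 2s: 371.28 ± 2·71.73 = [227.82, 514.74].
207: z = -2.29, |z| > 2 → outlier.
528: z = 2.18, |z| > 2 → outlier.
Every other value lies within [227.82, 514.74].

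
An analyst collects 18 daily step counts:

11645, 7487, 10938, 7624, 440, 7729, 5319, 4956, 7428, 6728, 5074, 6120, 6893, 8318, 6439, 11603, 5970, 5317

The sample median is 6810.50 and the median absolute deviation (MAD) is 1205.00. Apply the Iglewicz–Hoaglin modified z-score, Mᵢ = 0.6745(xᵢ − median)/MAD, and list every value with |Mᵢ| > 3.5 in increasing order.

|Mᵢ| > 3.5 ⇔ |xᵢ − 6810.50| > 3.5·1205.00/0.6745 = 6252.78.
So outliers lie outside [557.72, 13063.28].
440: M = -3.57 → outlier.

440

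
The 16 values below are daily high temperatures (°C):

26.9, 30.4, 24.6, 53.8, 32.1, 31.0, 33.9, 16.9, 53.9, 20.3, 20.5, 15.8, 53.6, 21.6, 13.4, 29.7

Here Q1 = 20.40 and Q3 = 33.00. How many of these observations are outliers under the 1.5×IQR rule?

3

IQR = 12.60; fences at 20.40 − 18.90 = 1.50 and 33.00 + 18.90 = 51.90.
Outside the cutoffs: 53.6, 53.8, 53.9.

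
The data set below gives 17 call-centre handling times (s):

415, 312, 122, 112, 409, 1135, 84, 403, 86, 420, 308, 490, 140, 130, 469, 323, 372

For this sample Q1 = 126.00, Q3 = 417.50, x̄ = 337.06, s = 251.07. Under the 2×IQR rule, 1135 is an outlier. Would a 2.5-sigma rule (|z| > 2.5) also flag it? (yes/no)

yes

z = (1135 − 337.06) / 251.07 = 3.18.
|z| = 3.18 > 2.5.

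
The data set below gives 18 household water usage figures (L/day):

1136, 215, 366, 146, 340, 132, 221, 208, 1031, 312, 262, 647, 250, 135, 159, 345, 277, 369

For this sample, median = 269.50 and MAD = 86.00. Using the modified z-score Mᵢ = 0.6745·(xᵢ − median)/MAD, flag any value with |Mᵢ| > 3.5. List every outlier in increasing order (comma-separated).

1031, 1136

|Mᵢ| > 3.5 ⇔ |xᵢ − 269.50| > 3.5·86.00/0.6745 = 446.26.
So outliers lie outside [-176.76, 715.76].
1031: M = 5.97 → outlier.
1136: M = 6.80 → outlier.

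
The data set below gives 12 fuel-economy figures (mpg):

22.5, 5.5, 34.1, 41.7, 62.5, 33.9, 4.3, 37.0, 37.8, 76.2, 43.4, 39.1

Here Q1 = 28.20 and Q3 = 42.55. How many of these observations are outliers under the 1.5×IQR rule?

3

IQR = 14.35; fences at 28.20 − 21.525 = 6.675 and 42.55 + 21.525 = 64.075.
Outside the cutoffs: 4.3, 5.5, 76.2.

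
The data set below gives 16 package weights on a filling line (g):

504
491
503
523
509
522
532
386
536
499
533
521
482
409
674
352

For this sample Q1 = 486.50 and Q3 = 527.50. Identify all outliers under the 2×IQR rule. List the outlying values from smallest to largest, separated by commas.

IQR = Q3 − Q1 = 527.50 − 486.50 = 41.00.
Lower fence = Q1 − 2·IQR = 486.50 − 82.00 = 404.50.
Upper fence = Q3 + 2·IQR = 527.50 + 82.00 = 609.50.
352 < 404.50 → outlier.
386 < 404.50 → outlier.
674 > 609.50 → outlier.
All remaining values lie within [404.50, 609.50].

352, 386, 674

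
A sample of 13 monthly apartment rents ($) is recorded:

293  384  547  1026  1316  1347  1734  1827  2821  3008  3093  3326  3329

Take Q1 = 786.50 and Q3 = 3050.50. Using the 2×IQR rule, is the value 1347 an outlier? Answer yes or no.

IQR = Q3 − Q1 = 3050.50 − 786.50 = 2264.00.
Lower fence = Q1 − 2·IQR = 786.50 − 4528.00 = -3741.50.
Upper fence = Q3 + 2·IQR = 3050.50 + 4528.00 = 7578.50.
1347 lies within [-3741.50, 7578.50].

no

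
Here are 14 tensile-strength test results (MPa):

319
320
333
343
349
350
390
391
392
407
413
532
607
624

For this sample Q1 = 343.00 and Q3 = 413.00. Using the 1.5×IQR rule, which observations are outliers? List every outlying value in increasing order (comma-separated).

IQR = Q3 − Q1 = 413.00 − 343.00 = 70.00.
Lower fence = Q1 − 1.5·IQR = 343.00 − 105.00 = 238.00.
Upper fence = Q3 + 1.5·IQR = 413.00 + 105.00 = 518.00.
532 > 518.00 → outlier.
607 > 518.00 → outlier.
624 > 518.00 → outlier.
All remaining values lie within [238.00, 518.00].

532, 607, 624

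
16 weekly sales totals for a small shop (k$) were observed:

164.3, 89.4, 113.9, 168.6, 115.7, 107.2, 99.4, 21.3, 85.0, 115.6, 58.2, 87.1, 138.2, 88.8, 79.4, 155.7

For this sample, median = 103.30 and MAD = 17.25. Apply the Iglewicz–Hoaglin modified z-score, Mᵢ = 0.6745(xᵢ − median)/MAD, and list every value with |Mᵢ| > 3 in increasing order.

21.3

|Mᵢ| > 3 ⇔ |xᵢ − 103.30| > 3·17.25/0.6745 = 76.72.
So outliers lie outside [26.58, 180.02].
21.3: M = -3.21 → outlier.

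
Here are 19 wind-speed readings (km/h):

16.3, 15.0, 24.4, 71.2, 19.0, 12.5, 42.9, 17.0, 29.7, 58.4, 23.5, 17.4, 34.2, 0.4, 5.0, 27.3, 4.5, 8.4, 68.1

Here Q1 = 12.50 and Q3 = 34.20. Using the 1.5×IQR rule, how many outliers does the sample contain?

2

IQR = 21.70; fences at 12.50 − 32.55 = -20.05 and 34.20 + 32.55 = 66.75.
Outside the cutoffs: 68.1, 71.2.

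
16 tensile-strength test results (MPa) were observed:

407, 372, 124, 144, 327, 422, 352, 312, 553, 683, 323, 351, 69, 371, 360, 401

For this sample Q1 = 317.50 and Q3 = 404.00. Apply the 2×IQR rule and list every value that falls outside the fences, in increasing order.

69, 124, 144, 683

IQR = Q3 − Q1 = 404.00 − 317.50 = 86.50.
Lower fence = Q1 − 2·IQR = 317.50 − 173.00 = 144.50.
Upper fence = Q3 + 2·IQR = 404.00 + 173.00 = 577.00.
69 < 144.50 → outlier.
124 < 144.50 → outlier.
144 < 144.50 → outlier.
683 > 577.00 → outlier.
All remaining values lie within [144.50, 577.00].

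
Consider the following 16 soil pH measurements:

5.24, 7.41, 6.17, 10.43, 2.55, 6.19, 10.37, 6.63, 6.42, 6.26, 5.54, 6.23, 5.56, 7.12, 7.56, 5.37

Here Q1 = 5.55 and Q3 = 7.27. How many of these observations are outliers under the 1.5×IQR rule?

3

IQR = 1.72; fences at 5.55 − 2.58 = 2.97 and 7.27 + 2.58 = 9.85.
Outside the cutoffs: 2.55, 10.37, 10.43.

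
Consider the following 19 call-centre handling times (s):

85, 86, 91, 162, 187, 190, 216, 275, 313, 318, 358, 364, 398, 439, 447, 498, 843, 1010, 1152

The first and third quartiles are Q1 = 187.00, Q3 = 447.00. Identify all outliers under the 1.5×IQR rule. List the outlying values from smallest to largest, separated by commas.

IQR = Q3 − Q1 = 447.00 − 187.00 = 260.00.
Lower fence = Q1 − 1.5·IQR = 187.00 − 390.00 = -203.00.
Upper fence = Q3 + 1.5·IQR = 447.00 + 390.00 = 837.00.
843 > 837.00 → outlier.
1010 > 837.00 → outlier.
1152 > 837.00 → outlier.
All remaining values lie within [-203.00, 837.00].

843, 1010, 1152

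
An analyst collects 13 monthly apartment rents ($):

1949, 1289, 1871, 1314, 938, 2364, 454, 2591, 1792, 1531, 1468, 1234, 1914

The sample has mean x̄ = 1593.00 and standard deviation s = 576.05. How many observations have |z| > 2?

Cutoffs: x̄ ± 2s = [440.90, 2745.10].
Every value lies within the cutoffs.

0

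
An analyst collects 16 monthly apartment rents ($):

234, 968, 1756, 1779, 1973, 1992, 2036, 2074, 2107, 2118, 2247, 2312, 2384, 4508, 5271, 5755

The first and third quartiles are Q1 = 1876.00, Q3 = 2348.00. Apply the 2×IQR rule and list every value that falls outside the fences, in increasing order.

IQR = Q3 − Q1 = 2348.00 − 1876.00 = 472.00.
Lower fence = Q1 − 2·IQR = 1876.00 − 944.00 = 932.00.
Upper fence = Q3 + 2·IQR = 2348.00 + 944.00 = 3292.00.
234 < 932.00 → outlier.
4508 > 3292.00 → outlier.
5271 > 3292.00 → outlier.
5755 > 3292.00 → outlier.
All remaining values lie within [932.00, 3292.00].

234, 4508, 5271, 5755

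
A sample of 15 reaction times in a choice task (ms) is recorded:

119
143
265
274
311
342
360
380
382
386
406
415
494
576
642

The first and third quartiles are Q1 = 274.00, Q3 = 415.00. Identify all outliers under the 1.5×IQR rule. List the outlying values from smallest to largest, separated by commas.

IQR = Q3 − Q1 = 415.00 − 274.00 = 141.00.
Lower fence = Q1 − 1.5·IQR = 274.00 − 211.50 = 62.50.
Upper fence = Q3 + 1.5·IQR = 415.00 + 211.50 = 626.50.
642 > 626.50 → outlier.
All remaining values lie within [62.50, 626.50].

642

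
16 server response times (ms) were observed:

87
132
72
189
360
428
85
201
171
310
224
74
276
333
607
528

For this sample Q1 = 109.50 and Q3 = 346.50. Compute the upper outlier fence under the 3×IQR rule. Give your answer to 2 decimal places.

IQR = Q3 − Q1 = 346.50 − 109.50 = 237.00.
Lower fence = Q1 − 3·IQR = 109.50 − 711.00 = -601.50.
Upper fence = Q3 + 3·IQR = 346.50 + 711.00 = 1057.50.

1057.50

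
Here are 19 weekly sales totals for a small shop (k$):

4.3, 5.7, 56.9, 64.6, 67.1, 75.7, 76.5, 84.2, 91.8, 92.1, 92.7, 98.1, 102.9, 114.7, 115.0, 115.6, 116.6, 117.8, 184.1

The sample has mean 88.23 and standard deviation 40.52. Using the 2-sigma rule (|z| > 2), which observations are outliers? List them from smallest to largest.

4.3, 5.7, 184.1

Cutoffs at x̄ ± 2s: 88.23 ± 2·40.52 = [7.19, 169.27].
4.3: z = -2.07, |z| > 2 → outlier.
5.7: z = -2.04, |z| > 2 → outlier.
184.1: z = 2.37, |z| > 2 → outlier.
Every other value lies within [7.19, 169.27].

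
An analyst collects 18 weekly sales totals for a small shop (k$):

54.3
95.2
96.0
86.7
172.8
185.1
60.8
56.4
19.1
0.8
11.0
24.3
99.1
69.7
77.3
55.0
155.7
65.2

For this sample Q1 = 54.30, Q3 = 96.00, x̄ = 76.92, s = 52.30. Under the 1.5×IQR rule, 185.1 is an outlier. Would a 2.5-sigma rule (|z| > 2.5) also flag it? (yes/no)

z = (185.1 − 76.92) / 52.30 = 2.07.
|z| = 2.07 ≤ 2.5.

no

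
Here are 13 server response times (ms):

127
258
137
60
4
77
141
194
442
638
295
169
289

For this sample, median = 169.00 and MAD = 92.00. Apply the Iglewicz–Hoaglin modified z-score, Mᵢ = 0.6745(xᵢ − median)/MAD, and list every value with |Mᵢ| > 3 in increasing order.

638

|Mᵢ| > 3 ⇔ |xᵢ − 169.00| > 3·92.00/0.6745 = 409.19.
So outliers lie outside [-240.19, 578.19].
638: M = 3.44 → outlier.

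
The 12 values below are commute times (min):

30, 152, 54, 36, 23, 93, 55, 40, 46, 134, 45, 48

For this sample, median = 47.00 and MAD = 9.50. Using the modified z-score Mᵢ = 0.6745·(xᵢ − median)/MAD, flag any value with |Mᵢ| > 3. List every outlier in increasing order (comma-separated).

93, 134, 152

|Mᵢ| > 3 ⇔ |xᵢ − 47.00| > 3·9.50/0.6745 = 42.25.
So outliers lie outside [4.75, 89.25].
93: M = 3.27 → outlier.
134: M = 6.18 → outlier.
152: M = 7.46 → outlier.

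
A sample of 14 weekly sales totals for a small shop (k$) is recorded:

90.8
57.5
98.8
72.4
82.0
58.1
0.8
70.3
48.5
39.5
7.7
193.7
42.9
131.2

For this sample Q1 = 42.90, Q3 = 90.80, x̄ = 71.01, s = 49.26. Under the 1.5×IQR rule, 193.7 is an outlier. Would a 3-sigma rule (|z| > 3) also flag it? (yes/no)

no

z = (193.7 − 71.01) / 49.26 = 2.49.
|z| = 2.49 ≤ 3.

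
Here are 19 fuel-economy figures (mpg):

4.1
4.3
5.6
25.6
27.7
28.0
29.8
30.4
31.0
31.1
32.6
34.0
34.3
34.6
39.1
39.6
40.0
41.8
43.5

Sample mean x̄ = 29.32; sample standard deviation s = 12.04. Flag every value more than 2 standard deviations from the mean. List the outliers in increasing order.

Cutoffs at x̄ ± 2s: 29.32 ± 2·12.04 = [5.24, 53.40].
4.1: z = -2.09, |z| > 2 → outlier.
4.3: z = -2.08, |z| > 2 → outlier.
Every other value lies within [5.24, 53.40].

4.1, 4.3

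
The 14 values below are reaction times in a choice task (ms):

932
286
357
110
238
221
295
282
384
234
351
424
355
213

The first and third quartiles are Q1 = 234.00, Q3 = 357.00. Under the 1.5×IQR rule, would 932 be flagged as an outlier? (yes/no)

IQR = Q3 − Q1 = 357.00 − 234.00 = 123.00.
Lower fence = Q1 − 1.5·IQR = 234.00 − 184.50 = 49.50.
Upper fence = Q3 + 1.5·IQR = 357.00 + 184.50 = 541.50.
932 lies above the upper fence.

yes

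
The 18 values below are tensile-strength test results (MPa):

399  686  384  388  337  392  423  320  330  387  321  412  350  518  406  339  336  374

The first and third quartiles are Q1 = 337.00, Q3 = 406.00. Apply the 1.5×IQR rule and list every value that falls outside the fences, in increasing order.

IQR = Q3 − Q1 = 406.00 − 337.00 = 69.00.
Lower fence = Q1 − 1.5·IQR = 337.00 − 103.50 = 233.50.
Upper fence = Q3 + 1.5·IQR = 406.00 + 103.50 = 509.50.
518 > 509.50 → outlier.
686 > 509.50 → outlier.
All remaining values lie within [233.50, 509.50].

518, 686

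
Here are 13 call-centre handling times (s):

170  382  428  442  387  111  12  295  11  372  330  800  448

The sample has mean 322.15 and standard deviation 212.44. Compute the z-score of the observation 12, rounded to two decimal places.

-1.46

z = (12 − 322.15) / 212.44 = -1.46.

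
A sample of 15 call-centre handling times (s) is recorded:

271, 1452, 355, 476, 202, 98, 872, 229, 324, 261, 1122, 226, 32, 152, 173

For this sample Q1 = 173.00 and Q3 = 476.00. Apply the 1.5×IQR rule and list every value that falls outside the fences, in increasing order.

1122, 1452

IQR = Q3 − Q1 = 476.00 − 173.00 = 303.00.
Lower fence = Q1 − 1.5·IQR = 173.00 − 454.50 = -281.50.
Upper fence = Q3 + 1.5·IQR = 476.00 + 454.50 = 930.50.
1122 > 930.50 → outlier.
1452 > 930.50 → outlier.
All remaining values lie within [-281.50, 930.50].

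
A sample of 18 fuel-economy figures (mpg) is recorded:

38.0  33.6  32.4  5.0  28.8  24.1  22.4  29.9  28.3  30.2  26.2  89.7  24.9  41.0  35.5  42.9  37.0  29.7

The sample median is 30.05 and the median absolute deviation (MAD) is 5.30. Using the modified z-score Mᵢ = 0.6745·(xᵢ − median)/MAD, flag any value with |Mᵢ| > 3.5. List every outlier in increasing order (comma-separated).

|Mᵢ| > 3.5 ⇔ |xᵢ − 30.05| > 3.5·5.30/0.6745 = 27.50.
So outliers lie outside [2.55, 57.55].
89.7: M = 7.59 → outlier.

89.7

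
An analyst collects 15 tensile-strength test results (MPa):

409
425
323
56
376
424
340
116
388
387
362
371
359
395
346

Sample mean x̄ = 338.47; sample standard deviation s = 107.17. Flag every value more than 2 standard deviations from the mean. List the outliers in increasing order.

56, 116

Cutoffs at x̄ ± 2s: 338.47 ± 2·107.17 = [124.13, 552.81].
56: z = -2.64, |z| > 2 → outlier.
116: z = -2.08, |z| > 2 → outlier.
Every other value lies within [124.13, 552.81].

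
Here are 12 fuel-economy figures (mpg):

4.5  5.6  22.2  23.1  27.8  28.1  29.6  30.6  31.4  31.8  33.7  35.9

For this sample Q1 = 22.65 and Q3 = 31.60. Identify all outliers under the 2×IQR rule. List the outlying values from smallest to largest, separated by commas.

4.5

IQR = Q3 − Q1 = 31.60 − 22.65 = 8.95.
Lower fence = Q1 − 2·IQR = 22.65 − 17.90 = 4.75.
Upper fence = Q3 + 2·IQR = 31.60 + 17.90 = 49.50.
4.5 < 4.75 → outlier.
All remaining values lie within [4.75, 49.50].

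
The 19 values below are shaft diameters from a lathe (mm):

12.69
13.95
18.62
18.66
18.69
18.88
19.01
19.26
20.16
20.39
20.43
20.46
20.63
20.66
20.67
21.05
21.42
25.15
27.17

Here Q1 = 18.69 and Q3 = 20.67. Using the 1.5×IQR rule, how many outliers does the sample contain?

4

IQR = 1.98; fences at 18.69 − 2.97 = 15.72 and 20.67 + 2.97 = 23.64.
Outside the cutoffs: 12.69, 13.95, 25.15, 27.17.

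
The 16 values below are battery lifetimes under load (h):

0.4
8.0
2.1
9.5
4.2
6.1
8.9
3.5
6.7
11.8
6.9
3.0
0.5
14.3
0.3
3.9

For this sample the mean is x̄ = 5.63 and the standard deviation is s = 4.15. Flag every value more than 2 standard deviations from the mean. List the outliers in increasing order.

14.3

Cutoffs at x̄ ± 2s: 5.63 ± 2·4.15 = [-2.67, 13.93].
14.3: z = 2.09, |z| > 2 → outlier.
Every other value lies within [-2.67, 13.93].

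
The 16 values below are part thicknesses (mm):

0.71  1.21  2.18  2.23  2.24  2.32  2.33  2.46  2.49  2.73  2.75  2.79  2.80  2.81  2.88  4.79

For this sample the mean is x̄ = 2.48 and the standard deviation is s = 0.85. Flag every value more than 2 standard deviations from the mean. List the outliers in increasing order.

0.71, 4.79

Cutoffs at x̄ ± 2s: 2.48 ± 2·0.85 = [0.78, 4.18].
0.71: z = -2.08, |z| > 2 → outlier.
4.79: z = 2.72, |z| > 2 → outlier.
Every other value lies within [0.78, 4.18].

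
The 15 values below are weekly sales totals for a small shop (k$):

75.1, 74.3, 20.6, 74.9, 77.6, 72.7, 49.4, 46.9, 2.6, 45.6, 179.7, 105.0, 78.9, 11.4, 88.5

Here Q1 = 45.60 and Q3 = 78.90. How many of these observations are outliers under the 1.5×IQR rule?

IQR = 33.30; fences at 45.60 − 49.95 = -4.35 and 78.90 + 49.95 = 128.85.
Outside the cutoffs: 179.7.

1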